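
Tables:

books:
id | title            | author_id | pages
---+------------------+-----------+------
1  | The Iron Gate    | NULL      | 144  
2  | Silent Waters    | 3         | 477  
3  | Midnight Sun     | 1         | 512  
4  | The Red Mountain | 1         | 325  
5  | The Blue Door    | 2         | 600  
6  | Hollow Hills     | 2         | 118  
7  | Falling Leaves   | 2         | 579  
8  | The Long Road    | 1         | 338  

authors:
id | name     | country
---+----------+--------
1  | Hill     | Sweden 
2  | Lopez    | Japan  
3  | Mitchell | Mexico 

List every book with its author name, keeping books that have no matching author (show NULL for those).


LEFT JOIN keeps every row from books (the left table); where author_id has no match in authors, the author columns become NULL. Walk through each book:
  - book 1 (The Iron Gate): author_id=NULL, no match -> kept with NULL
  - book 2 (Silent Waters): author_id=3 -> matches Mitchell
  - book 3 (Midnight Sun): author_id=1 -> matches Hill
  - book 4 (The Red Mountain): author_id=1 -> matches Hill
  - book 5 (The Blue Door): author_id=2 -> matches Lopez
  - book 6 (Hollow Hills): author_id=2 -> matches Lopez
  - book 7 (Falling Leaves): author_id=2 -> matches Lopez
  - book 8 (The Long Road): author_id=1 -> matches Hill
All 8 rows appear; 1 has NULL author.

SQL:
SELECT a.title, b.name AS author
FROM books a
LEFT JOIN authors b ON a.author_id = b.id

Result:
title            | author  
-----------------+---------
The Iron Gate    | NULL    
Silent Waters    | Mitchell
Midnight Sun     | Hill    
The Red Mountain | Hill    
The Blue Door    | Lopez   
Hollow Hills     | Lopez   
Falling Leaves   | Lopez   
The Long Road    | Hill    


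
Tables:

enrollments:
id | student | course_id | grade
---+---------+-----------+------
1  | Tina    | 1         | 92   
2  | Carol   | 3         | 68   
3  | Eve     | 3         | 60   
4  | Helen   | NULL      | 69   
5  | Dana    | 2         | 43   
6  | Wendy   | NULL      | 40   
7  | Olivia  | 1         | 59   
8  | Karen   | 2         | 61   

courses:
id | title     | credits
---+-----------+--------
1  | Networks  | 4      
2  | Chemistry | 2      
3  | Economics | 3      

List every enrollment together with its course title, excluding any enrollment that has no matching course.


INNER JOIN keeps only enrollments rows whose course_id matches an id in courses. Walk through each enrollment:
  - enrollment 1 (Tina): course_id=1 -> matches Networks
  - enrollment 2 (Carol): course_id=3 -> matches Economics
  - enrollment 3 (Eve): course_id=3 -> matches Economics
  - enrollment 4 (Helen): course_id=NULL, no match -> dropped
  - enrollment 5 (Dana): course_id=2 -> matches Chemistry
  - enrollment 6 (Wendy): course_id=NULL, no match -> dropped
  - enrollment 7 (Olivia): course_id=1 -> matches Networks
  - enrollment 8 (Karen): course_id=2 -> matches Chemistry
So 2 of 8 rows are dropped.

SQL:
SELECT a.student, b.title AS course
FROM enrollments a
INNER JOIN courses b ON a.course_id = b.id

Result:
student | course   
--------+----------
Tina    | Networks 
Carol   | Economics
Eve     | Economics
Dana    | Chemistry
Olivia  | Networks 
Karen   | Chemistry


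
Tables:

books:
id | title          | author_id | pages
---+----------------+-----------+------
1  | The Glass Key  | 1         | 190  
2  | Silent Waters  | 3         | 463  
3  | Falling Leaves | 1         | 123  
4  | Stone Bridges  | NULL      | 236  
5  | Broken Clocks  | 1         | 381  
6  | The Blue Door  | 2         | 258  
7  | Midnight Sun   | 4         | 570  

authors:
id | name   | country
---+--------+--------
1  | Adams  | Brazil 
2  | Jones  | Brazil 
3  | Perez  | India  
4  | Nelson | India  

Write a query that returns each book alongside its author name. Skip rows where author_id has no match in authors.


INNER JOIN keeps only books rows whose author_id matches an id in authors. Walk through each book:
  - book 1 (The Glass Key): author_id=1 -> matches Adams
  - book 2 (Silent Waters): author_id=3 -> matches Perez
  - book 3 (Falling Leaves): author_id=1 -> matches Adams
  - book 4 (Stone Bridges): author_id=NULL, no match -> dropped
  - book 5 (Broken Clocks): author_id=1 -> matches Adams
  - book 6 (The Blue Door): author_id=2 -> matches Jones
  - book 7 (Midnight Sun): author_id=4 -> matches Nelson
So 1 of 7 rows is dropped.

SQL:
SELECT a.title, b.name AS author
FROM books a
INNER JOIN authors b ON a.author_id = b.id

Result:
title          | author
---------------+-------
The Glass Key  | Adams 
Silent Waters  | Perez 
Falling Leaves | Adams 
Broken Clocks  | Adams 
The Blue Door  | Jones 
Midnight Sun   | Nelson


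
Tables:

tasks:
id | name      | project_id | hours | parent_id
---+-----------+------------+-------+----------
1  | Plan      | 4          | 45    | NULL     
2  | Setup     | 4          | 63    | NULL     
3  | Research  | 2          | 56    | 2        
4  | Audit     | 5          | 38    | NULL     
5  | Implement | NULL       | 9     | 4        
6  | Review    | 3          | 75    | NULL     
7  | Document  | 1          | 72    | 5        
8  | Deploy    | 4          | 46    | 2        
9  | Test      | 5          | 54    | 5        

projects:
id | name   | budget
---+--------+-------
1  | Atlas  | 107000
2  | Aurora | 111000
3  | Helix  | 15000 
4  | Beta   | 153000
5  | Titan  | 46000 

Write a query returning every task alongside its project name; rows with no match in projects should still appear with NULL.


LEFT JOIN keeps every row from tasks (the left table); where project_id has no match in projects, the project columns become NULL. Walk through each task:
  - task 1 (Plan): project_id=4 -> matches Beta
  - task 2 (Setup): project_id=4 -> matches Beta
  - task 3 (Research): project_id=2 -> matches Aurora
  - task 4 (Audit): project_id=5 -> matches Titan
  - task 5 (Implement): project_id=NULL, no match -> kept with NULL
  - task 6 (Review): project_id=3 -> matches Helix
  - task 7 (Document): project_id=1 -> matches Atlas
  - task 8 (Deploy): project_id=4 -> matches Beta
  - task 9 (Test): project_id=5 -> matches Titan
All 9 rows appear; 1 has NULL project.

SQL:
SELECT a.name, b.name AS project
FROM tasks a
LEFT JOIN projects b ON a.project_id = b.id

Result:
name      | project
----------+--------
Plan      | Beta   
Setup     | Beta   
Research  | Aurora 
Audit     | Titan  
Implement | NULL   
Review    | Helix  
Document  | Atlas  
Deploy    | Beta   
Test      | Titan  


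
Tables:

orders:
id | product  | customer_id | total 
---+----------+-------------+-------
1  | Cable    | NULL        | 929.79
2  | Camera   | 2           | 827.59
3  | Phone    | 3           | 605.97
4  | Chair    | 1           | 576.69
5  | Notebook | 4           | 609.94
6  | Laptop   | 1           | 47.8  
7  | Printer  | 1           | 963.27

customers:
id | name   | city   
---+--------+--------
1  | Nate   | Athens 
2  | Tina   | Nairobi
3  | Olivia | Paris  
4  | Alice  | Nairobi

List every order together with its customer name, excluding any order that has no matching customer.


INNER JOIN keeps only orders rows whose customer_id matches an id in customers. Walk through each order:
  - order 1 (Cable): customer_id=NULL, no match -> dropped
  - order 2 (Camera): customer_id=2 -> matches Tina
  - order 3 (Phone): customer_id=3 -> matches Olivia
  - order 4 (Chair): customer_id=1 -> matches Nate
  - order 5 (Notebook): customer_id=4 -> matches Alice
  - order 6 (Laptop): customer_id=1 -> matches Nate
  - order 7 (Printer): customer_id=1 -> matches Nate
So 1 of 7 rows is dropped.

SQL:
SELECT a.product, b.name AS customer
FROM orders a
INNER JOIN customers b ON a.customer_id = b.id

Result:
product  | customer
---------+---------
Camera   | Tina    
Phone    | Olivia  
Chair    | Nate    
Notebook | Alice   
Laptop   | Nate    
Printer  | Nate    


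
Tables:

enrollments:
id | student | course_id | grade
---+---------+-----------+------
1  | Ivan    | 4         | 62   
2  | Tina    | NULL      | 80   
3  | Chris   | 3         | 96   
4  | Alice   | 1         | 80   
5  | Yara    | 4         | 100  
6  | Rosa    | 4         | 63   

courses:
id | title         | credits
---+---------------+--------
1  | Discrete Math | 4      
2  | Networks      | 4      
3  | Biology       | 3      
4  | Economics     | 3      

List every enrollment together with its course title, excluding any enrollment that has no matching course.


INNER JOIN keeps only enrollments rows whose course_id matches an id in courses. Walk through each enrollment:
  - enrollment 1 (Ivan): course_id=4 -> matches Economics
  - enrollment 2 (Tina): course_id=NULL, no match -> dropped
  - enrollment 3 (Chris): course_id=3 -> matches Biology
  - enrollment 4 (Alice): course_id=1 -> matches Discrete Math
  - enrollment 5 (Yara): course_id=4 -> matches Economics
  - enrollment 6 (Rosa): course_id=4 -> matches Economics
So 1 of 6 rows is dropped.

SQL:
SELECT a.student, b.title AS course
FROM enrollments a
INNER JOIN courses b ON a.course_id = b.id

Result:
student | course       
--------+--------------
Ivan    | Economics    
Chris   | Biology      
Alice   | Discrete Math
Yara    | Economics    
Rosa    | Economics    


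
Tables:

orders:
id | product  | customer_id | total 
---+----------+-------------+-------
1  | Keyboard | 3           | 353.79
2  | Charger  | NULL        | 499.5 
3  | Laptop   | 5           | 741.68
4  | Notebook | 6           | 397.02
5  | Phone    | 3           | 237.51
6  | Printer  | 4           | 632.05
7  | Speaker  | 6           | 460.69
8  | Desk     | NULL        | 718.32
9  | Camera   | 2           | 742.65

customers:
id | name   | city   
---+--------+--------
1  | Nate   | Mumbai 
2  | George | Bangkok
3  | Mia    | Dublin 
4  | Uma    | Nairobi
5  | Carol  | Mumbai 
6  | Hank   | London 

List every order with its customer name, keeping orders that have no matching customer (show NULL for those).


LEFT JOIN keeps every row from orders (the left table); where customer_id has no match in customers, the customer columns become NULL. Walk through each order:
  - order 1 (Keyboard): customer_id=3 -> matches Mia
  - order 2 (Charger): customer_id=NULL, no match -> kept with NULL
  - order 3 (Laptop): customer_id=5 -> matches Carol
  - order 4 (Notebook): customer_id=6 -> matches Hank
  - order 5 (Phone): customer_id=3 -> matches Mia
  - order 6 (Printer): customer_id=4 -> matches Uma
  - order 7 (Speaker): customer_id=6 -> matches Hank
  - order 8 (Desk): customer_id=NULL, no match -> kept with NULL
  - order 9 (Camera): customer_id=2 -> matches George
All 9 rows appear; 2 have NULL customer.

SQL:
SELECT a.product, b.name AS customer
FROM orders a
LEFT JOIN customers b ON a.customer_id = b.id

Result:
product  | customer
---------+---------
Keyboard | Mia     
Charger  | NULL    
Laptop   | Carol   
Notebook | Hank    
Phone    | Mia     
Printer  | Uma     
Speaker  | Hank    
Desk     | NULL    
Camera   | George  


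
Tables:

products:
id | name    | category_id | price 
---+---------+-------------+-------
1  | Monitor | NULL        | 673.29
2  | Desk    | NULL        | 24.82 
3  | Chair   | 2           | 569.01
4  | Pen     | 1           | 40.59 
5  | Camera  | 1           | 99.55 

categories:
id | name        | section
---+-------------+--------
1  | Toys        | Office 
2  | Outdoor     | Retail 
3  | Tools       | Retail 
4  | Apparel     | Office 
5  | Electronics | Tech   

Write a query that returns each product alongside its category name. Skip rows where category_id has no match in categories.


INNER JOIN keeps only products rows whose category_id matches an id in categories. Walk through each product:
  - product 1 (Monitor): category_id=NULL, no match -> dropped
  - product 2 (Desk): category_id=NULL, no match -> dropped
  - product 3 (Chair): category_id=2 -> matches Outdoor
  - product 4 (Pen): category_id=1 -> matches Toys
  - product 5 (Camera): category_id=1 -> matches Toys
So 2 of 5 rows are dropped.

SQL:
SELECT a.name, b.name AS category
FROM products a
INNER JOIN categories b ON a.category_id = b.id

Result:
name   | category
-------+---------
Chair  | Outdoor 
Pen    | Toys    
Camera | Toys    


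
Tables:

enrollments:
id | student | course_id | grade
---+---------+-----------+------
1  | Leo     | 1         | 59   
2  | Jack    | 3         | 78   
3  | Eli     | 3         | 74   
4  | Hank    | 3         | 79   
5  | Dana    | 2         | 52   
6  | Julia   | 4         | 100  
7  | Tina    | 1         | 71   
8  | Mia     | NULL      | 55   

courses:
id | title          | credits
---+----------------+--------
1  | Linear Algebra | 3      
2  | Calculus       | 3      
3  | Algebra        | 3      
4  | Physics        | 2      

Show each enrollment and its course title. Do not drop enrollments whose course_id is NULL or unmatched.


LEFT JOIN keeps every row from enrollments (the left table); where course_id has no match in courses, the course columns become NULL. Walk through each enrollment:
  - enrollment 1 (Leo): course_id=1 -> matches Linear Algebra
  - enrollment 2 (Jack): course_id=3 -> matches Algebra
  - enrollment 3 (Eli): course_id=3 -> matches Algebra
  - enrollment 4 (Hank): course_id=3 -> matches Algebra
  - enrollment 5 (Dana): course_id=2 -> matches Calculus
  - enrollment 6 (Julia): course_id=4 -> matches Physics
  - enrollment 7 (Tina): course_id=1 -> matches Linear Algebra
  - enrollment 8 (Mia): course_id=NULL, no match -> kept with NULL
All 8 rows appear; 1 has NULL course.

SQL:
SELECT a.student, b.title AS course
FROM enrollments a
LEFT JOIN courses b ON a.course_id = b.id

Result:
student | course        
--------+---------------
Leo     | Linear Algebra
Jack    | Algebra       
Eli     | Algebra       
Hank    | Algebra       
Dana    | Calculus      
Julia   | Physics       
Tina    | Linear Algebra
Mia     | NULL          


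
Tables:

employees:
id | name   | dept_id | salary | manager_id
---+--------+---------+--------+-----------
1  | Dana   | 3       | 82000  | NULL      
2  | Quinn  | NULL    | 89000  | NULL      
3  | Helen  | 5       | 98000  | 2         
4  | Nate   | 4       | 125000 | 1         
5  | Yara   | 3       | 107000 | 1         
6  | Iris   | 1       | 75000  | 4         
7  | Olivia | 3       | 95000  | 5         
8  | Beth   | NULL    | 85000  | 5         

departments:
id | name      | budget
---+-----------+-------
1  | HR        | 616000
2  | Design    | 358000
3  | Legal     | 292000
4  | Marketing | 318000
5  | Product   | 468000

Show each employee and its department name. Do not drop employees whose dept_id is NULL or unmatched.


LEFT JOIN keeps every row from employees (the left table); where dept_id has no match in departments, the department columns become NULL. Walk through each employee:
  - employee 1 (Dana): dept_id=3 -> matches Legal
  - employee 2 (Quinn): dept_id=NULL, no match -> kept with NULL
  - employee 3 (Helen): dept_id=5 -> matches Product
  - employee 4 (Nate): dept_id=4 -> matches Marketing
  - employee 5 (Yara): dept_id=3 -> matches Legal
  - employee 6 (Iris): dept_id=1 -> matches HR
  - employee 7 (Olivia): dept_id=3 -> matches Legal
  - employee 8 (Beth): dept_id=NULL, no match -> kept with NULL
All 8 rows appear; 2 have NULL department.

SQL:
SELECT a.name, b.name AS department
FROM employees a
LEFT JOIN departments b ON a.dept_id = b.id

Result:
name   | department
-------+-----------
Dana   | Legal     
Quinn  | NULL      
Helen  | Product   
Nate   | Marketing 
Yara   | Legal     
Iris   | HR        
Olivia | Legal     
Beth   | NULL      


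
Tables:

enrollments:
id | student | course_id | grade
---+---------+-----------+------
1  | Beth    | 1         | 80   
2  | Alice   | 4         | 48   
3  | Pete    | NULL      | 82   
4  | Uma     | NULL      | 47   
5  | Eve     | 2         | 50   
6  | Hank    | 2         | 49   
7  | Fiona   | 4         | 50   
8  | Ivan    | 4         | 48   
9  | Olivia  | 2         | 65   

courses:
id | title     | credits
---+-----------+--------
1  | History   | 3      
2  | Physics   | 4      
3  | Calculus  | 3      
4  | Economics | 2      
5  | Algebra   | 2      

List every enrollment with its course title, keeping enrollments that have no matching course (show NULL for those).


LEFT JOIN keeps every row from enrollments (the left table); where course_id has no match in courses, the course columns become NULL. Walk through each enrollment:
  - enrollment 1 (Beth): course_id=1 -> matches History
  - enrollment 2 (Alice): course_id=4 -> matches Economics
  - enrollment 3 (Pete): course_id=NULL, no match -> kept with NULL
  - enrollment 4 (Uma): course_id=NULL, no match -> kept with NULL
  - enrollment 5 (Eve): course_id=2 -> matches Physics
  - enrollment 6 (Hank): course_id=2 -> matches Physics
  - enrollment 7 (Fiona): course_id=4 -> matches Economics
  - enrollment 8 (Ivan): course_id=4 -> matches Economics
  - enrollment 9 (Olivia): course_id=2 -> matches Physics
All 9 rows appear; 2 have NULL course.

SQL:
SELECT a.student, b.title AS course
FROM enrollments a
LEFT JOIN courses b ON a.course_id = b.id

Result:
student | course   
--------+----------
Beth    | History  
Alice   | Economics
Pete    | NULL     
Uma     | NULL     
Eve     | Physics  
Hank    | Physics  
Fiona   | Economics
Ivan    | Economics
Olivia  | Physics  


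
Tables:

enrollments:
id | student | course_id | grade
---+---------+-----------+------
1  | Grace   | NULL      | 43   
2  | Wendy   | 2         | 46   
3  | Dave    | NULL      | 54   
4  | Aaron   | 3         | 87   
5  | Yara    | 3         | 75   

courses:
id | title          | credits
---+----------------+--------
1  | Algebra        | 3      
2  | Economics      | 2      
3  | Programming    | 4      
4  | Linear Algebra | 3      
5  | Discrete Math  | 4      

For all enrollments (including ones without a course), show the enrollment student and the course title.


LEFT JOIN keeps every row from enrollments (the left table); where course_id has no match in courses, the course columns become NULL. Walk through each enrollment:
  - enrollment 1 (Grace): course_id=NULL, no match -> kept with NULL
  - enrollment 2 (Wendy): course_id=2 -> matches Economics
  - enrollment 3 (Dave): course_id=NULL, no match -> kept with NULL
  - enrollment 4 (Aaron): course_id=3 -> matches Programming
  - enrollment 5 (Yara): course_id=3 -> matches Programming
All 5 rows appear; 2 have NULL course.

SQL:
SELECT a.student, b.title AS course
FROM enrollments a
LEFT JOIN courses b ON a.course_id = b.id

Result:
student | course     
--------+------------
Grace   | NULL       
Wendy   | Economics  
Dave    | NULL       
Aaron   | Programming
Yara    | Programming


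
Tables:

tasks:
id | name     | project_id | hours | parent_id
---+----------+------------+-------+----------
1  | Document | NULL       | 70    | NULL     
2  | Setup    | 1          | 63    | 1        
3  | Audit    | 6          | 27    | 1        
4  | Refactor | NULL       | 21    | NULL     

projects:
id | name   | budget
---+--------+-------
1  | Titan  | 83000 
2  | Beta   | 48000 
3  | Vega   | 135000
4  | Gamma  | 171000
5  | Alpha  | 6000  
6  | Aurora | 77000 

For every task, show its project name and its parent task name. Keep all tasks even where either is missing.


Two LEFT JOINs from the same base table tasks: one to projects via project_id, one to tasks itself via parent_id. Both are LEFT so every task is preserved.
Match against projects:
  - task 1 (Document): project_id=NULL, no match -> kept with NULL
  - task 2 (Setup): project_id=1 -> matches Titan
  - task 3 (Audit): project_id=6 -> matches Aurora
  - task 4 (Refactor): project_id=NULL, no match -> kept with NULL
Match against tasks (self):
  - task 1 (Document): parent_id=NULL -> NULL
  - task 2 (Setup): parent_id=1 -> Document
  - task 3 (Audit): parent_id=1 -> Document
  - task 4 (Refactor): parent_id=NULL -> NULL

SQL:
SELECT a.name, b.name AS project, c.name AS parent
FROM tasks a
LEFT JOIN projects b ON a.project_id = b.id
LEFT JOIN tasks c ON a.parent_id = c.id

Result:
name     | project | parent  
---------+---------+---------
Document | NULL    | NULL    
Setup    | Titan   | Document
Audit    | Aurora  | Document
Refactor | NULL    | NULL    


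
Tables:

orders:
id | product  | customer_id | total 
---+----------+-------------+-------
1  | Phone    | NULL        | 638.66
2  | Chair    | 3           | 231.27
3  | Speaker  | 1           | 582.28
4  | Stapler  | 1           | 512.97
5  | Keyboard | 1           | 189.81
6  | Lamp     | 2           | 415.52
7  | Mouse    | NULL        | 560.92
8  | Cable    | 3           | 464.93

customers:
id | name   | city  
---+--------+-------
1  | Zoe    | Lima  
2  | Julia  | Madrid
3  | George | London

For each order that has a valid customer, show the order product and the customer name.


INNER JOIN keeps only orders rows whose customer_id matches an id in customers. Walk through each order:
  - order 1 (Phone): customer_id=NULL, no match -> dropped
  - order 2 (Chair): customer_id=3 -> matches George
  - order 3 (Speaker): customer_id=1 -> matches Zoe
  - order 4 (Stapler): customer_id=1 -> matches Zoe
  - order 5 (Keyboard): customer_id=1 -> matches Zoe
  - order 6 (Lamp): customer_id=2 -> matches Julia
  - order 7 (Mouse): customer_id=NULL, no match -> dropped
  - order 8 (Cable): customer_id=3 -> matches George
So 2 of 8 rows are dropped.

SQL:
SELECT a.product, b.name AS customer
FROM orders a
INNER JOIN customers b ON a.customer_id = b.id

Result:
product  | customer
---------+---------
Chair    | George  
Speaker  | Zoe     
Stapler  | Zoe     
Keyboard | Zoe     
Lamp     | Julia   
Cable    | George  


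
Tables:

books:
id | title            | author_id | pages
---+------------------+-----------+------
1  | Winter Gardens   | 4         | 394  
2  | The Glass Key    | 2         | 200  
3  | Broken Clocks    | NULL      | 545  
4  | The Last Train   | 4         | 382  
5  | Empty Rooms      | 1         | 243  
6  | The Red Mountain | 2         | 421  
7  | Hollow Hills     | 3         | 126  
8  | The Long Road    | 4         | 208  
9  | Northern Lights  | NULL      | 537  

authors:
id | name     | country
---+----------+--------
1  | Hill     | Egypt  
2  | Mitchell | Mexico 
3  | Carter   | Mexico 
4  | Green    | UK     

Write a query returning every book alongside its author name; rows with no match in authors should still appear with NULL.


LEFT JOIN keeps every row from books (the left table); where author_id has no match in authors, the author columns become NULL. Walk through each book:
  - book 1 (Winter Gardens): author_id=4 -> matches Green
  - book 2 (The Glass Key): author_id=2 -> matches Mitchell
  - book 3 (Broken Clocks): author_id=NULL, no match -> kept with NULL
  - book 4 (The Last Train): author_id=4 -> matches Green
  - book 5 (Empty Rooms): author_id=1 -> matches Hill
  - book 6 (The Red Mountain): author_id=2 -> matches Mitchell
  - book 7 (Hollow Hills): author_id=3 -> matches Carter
  - book 8 (The Long Road): author_id=4 -> matches Green
  - book 9 (Northern Lights): author_id=NULL, no match -> kept with NULL
All 9 rows appear; 2 have NULL author.

SQL:
SELECT a.title, b.name AS author
FROM books a
LEFT JOIN authors b ON a.author_id = b.id

Result:
title            | author  
-----------------+---------
Winter Gardens   | Green   
The Glass Key    | Mitchell
Broken Clocks    | NULL    
The Last Train   | Green   
Empty Rooms      | Hill    
The Red Mountain | Mitchell
Hollow Hills     | Carter  
The Long Road    | Green   
Northern Lights  | NULL    


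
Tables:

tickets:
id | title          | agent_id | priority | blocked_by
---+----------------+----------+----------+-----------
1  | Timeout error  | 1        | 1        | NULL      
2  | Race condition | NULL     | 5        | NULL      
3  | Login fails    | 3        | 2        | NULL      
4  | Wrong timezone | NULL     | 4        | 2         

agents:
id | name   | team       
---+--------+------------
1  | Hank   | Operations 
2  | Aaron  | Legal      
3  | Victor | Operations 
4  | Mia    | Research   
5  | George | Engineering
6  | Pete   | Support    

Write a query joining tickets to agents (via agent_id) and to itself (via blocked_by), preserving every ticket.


Two LEFT JOINs from the same base table tickets: one to agents via agent_id, one to tickets itself via blocked_by. Both are LEFT so every ticket is preserved.
Match against agents:
  - ticket 1 (Timeout error): agent_id=1 -> matches Hank
  - ticket 2 (Race condition): agent_id=NULL, no match -> kept with NULL
  - ticket 3 (Login fails): agent_id=3 -> matches Victor
  - ticket 4 (Wrong timezone): agent_id=NULL, no match -> kept with NULL
Match against tickets (self):
  - ticket 1 (Timeout error): blocked_by=NULL -> NULL
  - ticket 2 (Race condition): blocked_by=NULL -> NULL
  - ticket 3 (Login fails): blocked_by=NULL -> NULL
  - ticket 4 (Wrong timezone): blocked_by=2 -> Race condition

SQL:
SELECT a.title, b.name AS agent, c.title AS blocked_by
FROM tickets a
LEFT JOIN agents b ON a.agent_id = b.id
LEFT JOIN tickets c ON a.blocked_by = c.id

Result:
title          | agent  | blocked_by    
---------------+--------+---------------
Timeout error  | Hank   | NULL          
Race condition | NULL   | NULL          
Login fails    | Victor | NULL          
Wrong timezone | NULL   | Race condition


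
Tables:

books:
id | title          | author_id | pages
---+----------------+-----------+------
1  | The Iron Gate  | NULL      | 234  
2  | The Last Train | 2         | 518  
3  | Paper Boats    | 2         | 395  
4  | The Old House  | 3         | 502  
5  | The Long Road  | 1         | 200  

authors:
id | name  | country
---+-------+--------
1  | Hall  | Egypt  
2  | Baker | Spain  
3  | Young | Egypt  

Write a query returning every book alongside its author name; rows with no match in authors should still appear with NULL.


LEFT JOIN keeps every row from books (the left table); where author_id has no match in authors, the author columns become NULL. Walk through each book:
  - book 1 (The Iron Gate): author_id=NULL, no match -> kept with NULL
  - book 2 (The Last Train): author_id=2 -> matches Baker
  - book 3 (Paper Boats): author_id=2 -> matches Baker
  - book 4 (The Old House): author_id=3 -> matches Young
  - book 5 (The Long Road): author_id=1 -> matches Hall
All 5 rows appear; 1 has NULL author.

SQL:
SELECT a.title, b.name AS author
FROM books a
LEFT JOIN authors b ON a.author_id = b.id

Result:
title          | author
---------------+-------
The Iron Gate  | NULL  
The Last Train | Baker 
Paper Boats    | Baker 
The Old House  | Young 
The Long Road  | Hall  


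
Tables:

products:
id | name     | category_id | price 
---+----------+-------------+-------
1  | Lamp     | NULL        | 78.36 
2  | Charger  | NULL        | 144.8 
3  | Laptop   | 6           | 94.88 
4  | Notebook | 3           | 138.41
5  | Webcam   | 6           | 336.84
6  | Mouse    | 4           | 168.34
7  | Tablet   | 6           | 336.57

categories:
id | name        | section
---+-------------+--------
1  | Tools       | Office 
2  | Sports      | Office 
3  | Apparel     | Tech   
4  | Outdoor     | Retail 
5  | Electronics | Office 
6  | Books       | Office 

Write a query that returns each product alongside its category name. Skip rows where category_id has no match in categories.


INNER JOIN keeps only products rows whose category_id matches an id in categories. Walk through each product:
  - product 1 (Lamp): category_id=NULL, no match -> dropped
  - product 2 (Charger): category_id=NULL, no match -> dropped
  - product 3 (Laptop): category_id=6 -> matches Books
  - product 4 (Notebook): category_id=3 -> matches Apparel
  - product 5 (Webcam): category_id=6 -> matches Books
  - product 6 (Mouse): category_id=4 -> matches Outdoor
  - product 7 (Tablet): category_id=6 -> matches Books
So 2 of 7 rows are dropped.

SQL:
SELECT a.name, b.name AS category
FROM products a
INNER JOIN categories b ON a.category_id = b.id

Result:
name     | category
---------+---------
Laptop   | Books   
Notebook | Apparel 
Webcam   | Books   
Mouse    | Outdoor 
Tablet   | Books   


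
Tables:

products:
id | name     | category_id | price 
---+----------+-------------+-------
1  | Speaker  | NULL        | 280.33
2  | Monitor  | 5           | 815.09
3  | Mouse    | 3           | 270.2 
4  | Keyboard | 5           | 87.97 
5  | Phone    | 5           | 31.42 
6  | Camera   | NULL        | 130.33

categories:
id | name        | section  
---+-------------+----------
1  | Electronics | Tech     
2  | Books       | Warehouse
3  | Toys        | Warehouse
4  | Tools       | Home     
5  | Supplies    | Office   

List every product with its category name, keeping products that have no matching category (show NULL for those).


LEFT JOIN keeps every row from products (the left table); where category_id has no match in categories, the category columns become NULL. Walk through each product:
  - product 1 (Speaker): category_id=NULL, no match -> kept with NULL
  - product 2 (Monitor): category_id=5 -> matches Supplies
  - product 3 (Mouse): category_id=3 -> matches Toys
  - product 4 (Keyboard): category_id=5 -> matches Supplies
  - product 5 (Phone): category_id=5 -> matches Supplies
  - product 6 (Camera): category_id=NULL, no match -> kept with NULL
All 6 rows appear; 2 have NULL category.

SQL:
SELECT a.name, b.name AS category
FROM products a
LEFT JOIN categories b ON a.category_id = b.id

Result:
name     | category
---------+---------
Speaker  | NULL    
Monitor  | Supplies
Mouse    | Toys    
Keyboard | Supplies
Phone    | Supplies
Camera   | NULL    


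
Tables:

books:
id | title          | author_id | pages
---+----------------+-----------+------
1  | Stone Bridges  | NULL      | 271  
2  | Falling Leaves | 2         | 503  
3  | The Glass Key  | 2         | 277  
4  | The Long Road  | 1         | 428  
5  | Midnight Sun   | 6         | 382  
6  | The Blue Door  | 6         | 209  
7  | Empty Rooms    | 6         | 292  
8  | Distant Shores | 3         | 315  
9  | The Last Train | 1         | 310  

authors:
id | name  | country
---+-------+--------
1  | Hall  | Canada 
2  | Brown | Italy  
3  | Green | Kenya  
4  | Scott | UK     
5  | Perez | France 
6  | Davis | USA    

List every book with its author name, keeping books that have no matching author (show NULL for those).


LEFT JOIN keeps every row from books (the left table); where author_id has no match in authors, the author columns become NULL. Walk through each book:
  - book 1 (Stone Bridges): author_id=NULL, no match -> kept with NULL
  - book 2 (Falling Leaves): author_id=2 -> matches Brown
  - book 3 (The Glass Key): author_id=2 -> matches Brown
  - book 4 (The Long Road): author_id=1 -> matches Hall
  - book 5 (Midnight Sun): author_id=6 -> matches Davis
  - book 6 (The Blue Door): author_id=6 -> matches Davis
  - book 7 (Empty Rooms): author_id=6 -> matches Davis
  - book 8 (Distant Shores): author_id=3 -> matches Green
  - book 9 (The Last Train): author_id=1 -> matches Hall
All 9 rows appear; 1 has NULL author.

SQL:
SELECT a.title, b.name AS author
FROM books a
LEFT JOIN authors b ON a.author_id = b.id

Result:
title          | author
---------------+-------
Stone Bridges  | NULL  
Falling Leaves | Brown 
The Glass Key  | Brown 
The Long Road  | Hall  
Midnight Sun   | Davis 
The Blue Door  | Davis 
Empty Rooms    | Davis 
Distant Shores | Green 
The Last Train | Hall  


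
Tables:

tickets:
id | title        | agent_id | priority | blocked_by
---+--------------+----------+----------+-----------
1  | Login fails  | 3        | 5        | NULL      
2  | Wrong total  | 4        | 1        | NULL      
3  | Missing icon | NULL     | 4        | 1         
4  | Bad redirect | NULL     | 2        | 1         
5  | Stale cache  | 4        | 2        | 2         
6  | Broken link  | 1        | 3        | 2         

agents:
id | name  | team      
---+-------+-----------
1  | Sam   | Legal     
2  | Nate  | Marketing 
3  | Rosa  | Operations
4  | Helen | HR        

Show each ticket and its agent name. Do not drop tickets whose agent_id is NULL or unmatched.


LEFT JOIN keeps every row from tickets (the left table); where agent_id has no match in agents, the agent columns become NULL. Walk through each ticket:
  - ticket 1 (Login fails): agent_id=3 -> matches Rosa
  - ticket 2 (Wrong total): agent_id=4 -> matches Helen
  - ticket 3 (Missing icon): agent_id=NULL, no match -> kept with NULL
  - ticket 4 (Bad redirect): agent_id=NULL, no match -> kept with NULL
  - ticket 5 (Stale cache): agent_id=4 -> matches Helen
  - ticket 6 (Broken link): agent_id=1 -> matches Sam
All 6 rows appear; 2 have NULL agent.

SQL:
SELECT a.title, b.name AS agent
FROM tickets a
LEFT JOIN agents b ON a.agent_id = b.id

Result:
title        | agent
-------------+------
Login fails  | Rosa 
Wrong total  | Helen
Missing icon | NULL 
Bad redirect | NULL 
Stale cache  | Helen
Broken link  | Sam  


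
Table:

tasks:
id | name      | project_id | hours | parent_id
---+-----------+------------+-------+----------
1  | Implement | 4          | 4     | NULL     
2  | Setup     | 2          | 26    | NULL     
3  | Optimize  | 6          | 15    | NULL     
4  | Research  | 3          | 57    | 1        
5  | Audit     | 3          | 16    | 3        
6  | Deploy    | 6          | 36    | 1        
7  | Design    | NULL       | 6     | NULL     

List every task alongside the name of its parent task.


This is a self-join: tasks is joined to a second copy of itself, matching each row's parent_id to another row's id. Use LEFT JOIN so rows with parent_id=NULL are kept.
  - task 1 (Implement): parent_id=NULL -> NULL
  - task 2 (Setup): parent_id=NULL -> NULL
  - task 3 (Optimize): parent_id=NULL -> NULL
  - task 4 (Research): parent_id=1 -> Implement
  - task 5 (Audit): parent_id=3 -> Optimize
  - task 6 (Deploy): parent_id=1 -> Implement
  - task 7 (Design): parent_id=NULL -> NULL

SQL:
SELECT a.name AS item, b.name AS parent
FROM tasks a
LEFT JOIN tasks b ON a.parent_id = b.id

Result:
item      | parent   
----------+----------
Implement | NULL     
Setup     | NULL     
Optimize  | NULL     
Research  | Implement
Audit     | Optimize 
Deploy    | Implement
Design    | NULL     


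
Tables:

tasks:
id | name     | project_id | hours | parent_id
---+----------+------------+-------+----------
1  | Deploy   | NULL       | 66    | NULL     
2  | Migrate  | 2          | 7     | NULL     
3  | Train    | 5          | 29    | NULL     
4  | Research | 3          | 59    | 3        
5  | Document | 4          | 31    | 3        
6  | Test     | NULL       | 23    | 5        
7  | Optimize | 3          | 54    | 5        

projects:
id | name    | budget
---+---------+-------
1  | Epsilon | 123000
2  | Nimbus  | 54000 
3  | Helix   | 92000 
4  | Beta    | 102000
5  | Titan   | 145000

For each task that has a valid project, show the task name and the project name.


INNER JOIN keeps only tasks rows whose project_id matches an id in projects. Walk through each task:
  - task 1 (Deploy): project_id=NULL, no match -> dropped
  - task 2 (Migrate): project_id=2 -> matches Nimbus
  - task 3 (Train): project_id=5 -> matches Titan
  - task 4 (Research): project_id=3 -> matches Helix
  - task 5 (Document): project_id=4 -> matches Beta
  - task 6 (Test): project_id=NULL, no match -> dropped
  - task 7 (Optimize): project_id=3 -> matches Helix
So 2 of 7 rows are dropped.

SQL:
SELECT a.name, b.name AS project
FROM tasks a
INNER JOIN projects b ON a.project_id = b.id

Result:
name     | project
---------+--------
Migrate  | Nimbus 
Train    | Titan  
Research | Helix  
Document | Beta   
Optimize | Helix  


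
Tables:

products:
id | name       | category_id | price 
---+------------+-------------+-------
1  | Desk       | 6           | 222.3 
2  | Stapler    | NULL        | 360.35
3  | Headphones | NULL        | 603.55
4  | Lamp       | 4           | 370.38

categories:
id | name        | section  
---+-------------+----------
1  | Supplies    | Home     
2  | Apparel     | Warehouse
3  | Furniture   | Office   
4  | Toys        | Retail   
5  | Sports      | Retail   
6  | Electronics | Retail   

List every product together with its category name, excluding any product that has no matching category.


INNER JOIN keeps only products rows whose category_id matches an id in categories. Walk through each product:
  - product 1 (Desk): category_id=6 -> matches Electronics
  - product 2 (Stapler): category_id=NULL, no match -> dropped
  - product 3 (Headphones): category_id=NULL, no match -> dropped
  - product 4 (Lamp): category_id=4 -> matches Toys
So 2 of 4 rows are dropped.

SQL:
SELECT a.name, b.name AS category
FROM products a
INNER JOIN categories b ON a.category_id = b.id

Result:
name | category   
-----+------------
Desk | Electronics
Lamp | Toys       


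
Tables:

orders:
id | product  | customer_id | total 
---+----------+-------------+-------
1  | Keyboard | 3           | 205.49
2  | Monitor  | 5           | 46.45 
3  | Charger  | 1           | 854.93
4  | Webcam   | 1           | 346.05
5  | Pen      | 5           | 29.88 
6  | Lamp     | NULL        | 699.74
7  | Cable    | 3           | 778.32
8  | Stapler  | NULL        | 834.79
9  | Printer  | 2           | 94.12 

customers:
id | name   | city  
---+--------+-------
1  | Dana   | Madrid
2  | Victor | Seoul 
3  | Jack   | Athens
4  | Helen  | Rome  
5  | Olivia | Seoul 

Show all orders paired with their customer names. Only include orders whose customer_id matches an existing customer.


INNER JOIN keeps only orders rows whose customer_id matches an id in customers. Walk through each order:
  - order 1 (Keyboard): customer_id=3 -> matches Jack
  - order 2 (Monitor): customer_id=5 -> matches Olivia
  - order 3 (Charger): customer_id=1 -> matches Dana
  - order 4 (Webcam): customer_id=1 -> matches Dana
  - order 5 (Pen): customer_id=5 -> matches Olivia
  - order 6 (Lamp): customer_id=NULL, no match -> dropped
  - order 7 (Cable): customer_id=3 -> matches Jack
  - order 8 (Stapler): customer_id=NULL, no match -> dropped
  - order 9 (Printer): customer_id=2 -> matches Victor
So 2 of 9 rows are dropped.

SQL:
SELECT a.product, b.name AS customer
FROM orders a
INNER JOIN customers b ON a.customer_id = b.id

Result:
product  | customer
---------+---------
Keyboard | Jack    
Monitor  | Olivia  
Charger  | Dana    
Webcam   | Dana    
Pen      | Olivia  
Cable    | Jack    
Printer  | Victor  


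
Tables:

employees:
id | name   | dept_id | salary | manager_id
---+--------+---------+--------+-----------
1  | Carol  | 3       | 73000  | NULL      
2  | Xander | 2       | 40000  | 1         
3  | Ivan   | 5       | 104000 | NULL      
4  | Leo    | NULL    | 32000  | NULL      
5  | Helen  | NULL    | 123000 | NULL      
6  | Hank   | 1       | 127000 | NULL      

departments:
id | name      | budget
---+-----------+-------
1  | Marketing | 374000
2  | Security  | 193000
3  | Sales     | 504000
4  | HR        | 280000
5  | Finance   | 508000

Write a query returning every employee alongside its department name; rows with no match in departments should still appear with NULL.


LEFT JOIN keeps every row from employees (the left table); where dept_id has no match in departments, the department columns become NULL. Walk through each employee:
  - employee 1 (Carol): dept_id=3 -> matches Sales
  - employee 2 (Xander): dept_id=2 -> matches Security
  - employee 3 (Ivan): dept_id=5 -> matches Finance
  - employee 4 (Leo): dept_id=NULL, no match -> kept with NULL
  - employee 5 (Helen): dept_id=NULL, no match -> kept with NULL
  - employee 6 (Hank): dept_id=1 -> matches Marketing
All 6 rows appear; 2 have NULL department.

SQL:
SELECT a.name, b.name AS department
FROM employees a
LEFT JOIN departments b ON a.dept_id = b.id

Result:
name   | department
-------+-----------
Carol  | Sales     
Xander | Security  
Ivan   | Finance   
Leo    | NULL      
Helen  | NULL      
Hank   | Marketing 


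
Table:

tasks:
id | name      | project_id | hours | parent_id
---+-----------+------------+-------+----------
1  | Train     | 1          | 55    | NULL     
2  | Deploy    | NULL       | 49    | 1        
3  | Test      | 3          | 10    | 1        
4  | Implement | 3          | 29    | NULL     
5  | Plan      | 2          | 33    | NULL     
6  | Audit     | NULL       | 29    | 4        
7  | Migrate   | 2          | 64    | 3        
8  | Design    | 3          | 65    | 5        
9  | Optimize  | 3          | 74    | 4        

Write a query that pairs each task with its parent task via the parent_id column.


This is a self-join: tasks is joined to a second copy of itself, matching each row's parent_id to another row's id. Use LEFT JOIN so rows with parent_id=NULL are kept.
  - task 1 (Train): parent_id=NULL -> NULL
  - task 2 (Deploy): parent_id=1 -> Train
  - task 3 (Test): parent_id=1 -> Train
  - task 4 (Implement): parent_id=NULL -> NULL
  - task 5 (Plan): parent_id=NULL -> NULL
  - task 6 (Audit): parent_id=4 -> Implement
  - task 7 (Migrate): parent_id=3 -> Test
  - task 8 (Design): parent_id=5 -> Plan
  - task 9 (Optimize): parent_id=4 -> Implement

SQL:
SELECT a.name AS item, b.name AS parent
FROM tasks a
LEFT JOIN tasks b ON a.parent_id = b.id

Result:
item      | parent   
----------+----------
Train     | NULL     
Deploy    | Train    
Test      | Train    
Implement | NULL     
Plan      | NULL     
Audit     | Implement
Migrate   | Test     
Design    | Plan     
Optimize  | Implement
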